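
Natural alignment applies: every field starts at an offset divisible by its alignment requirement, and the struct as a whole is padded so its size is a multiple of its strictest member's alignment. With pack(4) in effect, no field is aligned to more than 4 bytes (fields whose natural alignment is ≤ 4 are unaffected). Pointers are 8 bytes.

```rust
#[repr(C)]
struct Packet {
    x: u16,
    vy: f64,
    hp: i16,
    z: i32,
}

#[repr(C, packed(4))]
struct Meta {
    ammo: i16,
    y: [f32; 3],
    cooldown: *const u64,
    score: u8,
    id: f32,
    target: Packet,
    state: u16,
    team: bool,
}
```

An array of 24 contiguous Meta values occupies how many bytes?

Packet: x at 0 (size 2, align 2) → ends 2; pad 6 to align 8 for vy; vy at 8 (size 8, align 8) → ends 16; hp at 16 (size 2, align 2) → ends 18; pad 2 to align 4 for z; z at 20 (size 4, align 4) → ends 24; total 24 bytes, alignment 8
ammo at 0 (size 2, align 2) → ends 2
pad 2 to align 4 for y
y at 4 (size 12, align 4) → ends 16
cooldown at 16 (size 8, align 4) → ends 24
score at 24 (size 1, align 1) → ends 25
pad 3 to align 4 for id
id at 28 (size 4, align 4) → ends 32
target at 32 (size 24, align 4) → ends 56
state at 56 (size 2, align 2) → ends 58
team at 58 (size 1, align 1) → ends 59
tail pad 1 to reach multiple of 4
total 60 bytes, alignment 4
array of 24: 24 × 60 = 1440

1440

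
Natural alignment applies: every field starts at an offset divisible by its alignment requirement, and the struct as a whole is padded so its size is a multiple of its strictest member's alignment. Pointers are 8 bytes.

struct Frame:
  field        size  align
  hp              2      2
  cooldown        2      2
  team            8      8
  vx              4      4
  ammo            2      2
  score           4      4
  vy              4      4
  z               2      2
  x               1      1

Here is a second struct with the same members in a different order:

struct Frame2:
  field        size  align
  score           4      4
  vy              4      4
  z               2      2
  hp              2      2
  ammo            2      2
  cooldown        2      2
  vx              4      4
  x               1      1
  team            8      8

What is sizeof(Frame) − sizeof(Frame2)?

0..2  hp  (2B, 2-aligned)
2..4  cooldown  (2B, 2-aligned)
4..8  -- padding (4B)
8..16  team  (8B, 8-aligned)
16..20  vx  (4B, 4-aligned)
20..22  ammo  (2B, 2-aligned)
22..24  -- padding (2B)
24..28  score  (4B, 4-aligned)
28..32  vy  (4B, 4-aligned)
32..34  z  (2B, 2-aligned)
34..35  x  (1B, 1-aligned)
35..40  -- tail padding (5B)
sizeof = 40, alignof = 8
— Frame2 —
0..4  score  (4B, 4-aligned)
4..8  vy  (4B, 4-aligned)
8..10  z  (2B, 2-aligned)
10..12  hp  (2B, 2-aligned)
12..14  ammo  (2B, 2-aligned)
14..16  cooldown  (2B, 2-aligned)
16..20  vx  (4B, 4-aligned)
20..21  x  (1B, 1-aligned)
21..24  -- padding (3B)
24..32  team  (8B, 8-aligned)
sizeof = 32, alignof = 8
40 − 32 = 8

8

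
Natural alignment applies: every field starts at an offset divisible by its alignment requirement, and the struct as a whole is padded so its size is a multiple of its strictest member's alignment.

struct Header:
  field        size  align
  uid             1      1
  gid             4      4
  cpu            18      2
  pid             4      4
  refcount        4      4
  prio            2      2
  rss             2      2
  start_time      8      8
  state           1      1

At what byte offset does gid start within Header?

uid at 0 (size 1, align 1) → ends 1
pad 3 to align 4 for gid
gid at 4 (size 4, align 4) → ends 8

4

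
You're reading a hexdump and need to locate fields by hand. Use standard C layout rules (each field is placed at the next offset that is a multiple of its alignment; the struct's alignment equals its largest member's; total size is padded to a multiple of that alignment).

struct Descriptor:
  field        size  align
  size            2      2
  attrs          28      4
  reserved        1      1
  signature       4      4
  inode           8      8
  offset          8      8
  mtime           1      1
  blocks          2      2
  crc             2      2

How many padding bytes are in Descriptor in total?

8

size at 0 (size 2, align 2) → ends 2
pad 2 to align 4 for attrs
attrs at 4 (size 28, align 4) → ends 32
reserved at 32 (size 1, align 1) → ends 33
pad 3 to align 4 for signature
signature at 36 (size 4, align 4) → ends 40
inode at 40 (size 8, align 8) → ends 48
offset at 48 (size 8, align 8) → ends 56
mtime at 56 (size 1, align 1) → ends 57
pad 1 to align 2 for blocks
blocks at 58 (size 2, align 2) → ends 60
crc at 60 (size 2, align 2) → ends 62
tail pad 2 to reach multiple of 8
total 64 bytes, alignment 8
data bytes 56, size 64 → padding 8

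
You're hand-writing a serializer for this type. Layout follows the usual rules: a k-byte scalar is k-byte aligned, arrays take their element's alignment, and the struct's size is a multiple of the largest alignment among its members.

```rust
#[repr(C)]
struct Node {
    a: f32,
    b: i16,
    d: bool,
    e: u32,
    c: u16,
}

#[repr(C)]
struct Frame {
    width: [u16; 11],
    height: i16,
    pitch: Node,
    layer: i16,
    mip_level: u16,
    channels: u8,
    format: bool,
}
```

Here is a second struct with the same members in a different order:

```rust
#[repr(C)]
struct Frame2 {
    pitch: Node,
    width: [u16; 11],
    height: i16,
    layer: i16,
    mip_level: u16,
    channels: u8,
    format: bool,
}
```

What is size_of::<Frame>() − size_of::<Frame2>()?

0

Node: @0: a [4B, align 4] → 4; @4: b [2B, align 2] → 6; @6: d [1B, align 1] → 7; +1 pad (align 4); @8: e [4B, align 4] → 12; @12: c [2B, align 2] → 14; +2 tail pad (align 4); size 16, align 4
@0: width [22B, align 2] → 22
@22: height [2B, align 2] → 24
@24: pitch [16B, align 4] → 40
@40: layer [2B, align 2] → 42
@42: mip_level [2B, align 2] → 44
@44: channels [1B, align 1] → 45
@45: format [1B, align 1] → 46
+2 tail pad (align 4)
size 48, align 4
— Frame2 —
@0: pitch [16B, align 4] → 16
@16: width [22B, align 2] → 38
@38: height [2B, align 2] → 40
@40: layer [2B, align 2] → 42
@42: mip_level [2B, align 2] → 44
@44: channels [1B, align 1] → 45
@45: format [1B, align 1] → 46
+2 tail pad (align 4)
size 48, align 4
48 − 48 = 0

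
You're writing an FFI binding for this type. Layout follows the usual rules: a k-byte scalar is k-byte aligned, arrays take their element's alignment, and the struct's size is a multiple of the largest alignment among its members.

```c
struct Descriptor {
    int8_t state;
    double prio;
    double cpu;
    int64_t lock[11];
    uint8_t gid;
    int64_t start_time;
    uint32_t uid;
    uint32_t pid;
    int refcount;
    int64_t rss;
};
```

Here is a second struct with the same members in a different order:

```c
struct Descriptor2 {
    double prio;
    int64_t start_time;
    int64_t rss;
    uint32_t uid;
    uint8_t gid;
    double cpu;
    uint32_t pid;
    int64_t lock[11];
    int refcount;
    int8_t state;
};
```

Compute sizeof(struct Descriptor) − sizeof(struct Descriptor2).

state at 0 (size 1, align 1) → ends 1
pad 7 to align 8 for prio
prio at 8 (size 8, align 8) → ends 16
cpu at 16 (size 8, align 8) → ends 24
lock at 24 (size 88, align 8) → ends 112
gid at 112 (size 1, align 1) → ends 113
pad 7 to align 8 for start_time
start_time at 120 (size 8, align 8) → ends 128
uid at 128 (size 4, align 4) → ends 132
pid at 132 (size 4, align 4) → ends 136
refcount at 136 (size 4, align 4) → ends 140
pad 4 to align 8 for rss
rss at 144 (size 8, align 8) → ends 152
total 152 bytes, alignment 8
— Descriptor2 —
prio at 0 (size 8, align 8) → ends 8
start_time at 8 (size 8, align 8) → ends 16
rss at 16 (size 8, align 8) → ends 24
uid at 24 (size 4, align 4) → ends 28
gid at 28 (size 1, align 1) → ends 29
pad 3 to align 8 for cpu
cpu at 32 (size 8, align 8) → ends 40
pid at 40 (size 4, align 4) → ends 44
pad 4 to align 8 for lock
lock at 48 (size 88, align 8) → ends 136
refcount at 136 (size 4, align 4) → ends 140
state at 140 (size 1, align 1) → ends 141
tail pad 3 to reach multiple of 8
total 144 bytes, alignment 8
152 − 144 = 8

8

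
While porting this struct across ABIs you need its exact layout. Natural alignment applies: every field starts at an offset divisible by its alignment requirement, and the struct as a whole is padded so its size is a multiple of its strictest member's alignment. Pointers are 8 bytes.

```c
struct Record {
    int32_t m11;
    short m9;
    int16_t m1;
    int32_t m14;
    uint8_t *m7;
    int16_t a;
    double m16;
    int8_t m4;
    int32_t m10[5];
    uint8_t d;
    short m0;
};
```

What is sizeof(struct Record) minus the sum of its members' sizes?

0..4  m11  (4B, 4-aligned)
4..6  m9  (2B, 2-aligned)
6..8  m1  (2B, 2-aligned)
8..12  m14  (4B, 4-aligned)
12..16  -- padding (4B)
16..24  m7  (8B, 8-aligned)
24..26  a  (2B, 2-aligned)
26..32  -- padding (6B)
32..40  m16  (8B, 8-aligned)
40..41  m4  (1B, 1-aligned)
41..44  -- padding (3B)
44..64  m10  (20B, 4-aligned)
64..65  d  (1B, 1-aligned)
65..66  -- padding (1B)
66..68  m0  (2B, 2-aligned)
68..72  -- tail padding (4B)
sizeof = 72, alignof = 8
data bytes 54, size 72 → padding 18

18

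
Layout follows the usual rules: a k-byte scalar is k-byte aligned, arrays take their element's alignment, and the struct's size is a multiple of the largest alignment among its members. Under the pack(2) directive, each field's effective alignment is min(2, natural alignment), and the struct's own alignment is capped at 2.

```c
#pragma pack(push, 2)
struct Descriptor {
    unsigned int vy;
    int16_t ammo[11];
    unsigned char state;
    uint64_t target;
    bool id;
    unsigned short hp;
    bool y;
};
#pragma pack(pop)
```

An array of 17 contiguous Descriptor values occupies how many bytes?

@0: vy [4B, align 2] → 4
@4: ammo [22B, align 2] → 26
@26: state [1B, align 1] → 27
+1 pad (align 2)
@28: target [8B, align 2] → 36
@36: id [1B, align 1] → 37
+1 pad (align 2)
@38: hp [2B, align 2] → 40
@40: y [1B, align 1] → 41
+1 tail pad (align 2)
size 42, align 2
array of 17: 17 × 42 = 714

714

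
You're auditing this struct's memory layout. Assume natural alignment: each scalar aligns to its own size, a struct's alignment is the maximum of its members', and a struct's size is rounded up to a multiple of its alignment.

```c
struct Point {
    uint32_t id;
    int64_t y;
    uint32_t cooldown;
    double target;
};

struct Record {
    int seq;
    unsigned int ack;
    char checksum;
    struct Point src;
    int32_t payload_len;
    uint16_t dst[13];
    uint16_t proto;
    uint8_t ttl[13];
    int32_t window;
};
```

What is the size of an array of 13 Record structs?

Point: 0..4  id  (4B, 4-aligned); 4..8  -- padding (4B); 8..16  y  (8B, 8-aligned); 16..20  cooldown  (4B, 4-aligned); 20..24  -- padding (4B); 24..32  target  (8B, 8-aligned); sizeof = 32, alignof = 8
0..4  seq  (4B, 4-aligned)
4..8  ack  (4B, 4-aligned)
8..9  checksum  (1B, 1-aligned)
9..16  -- padding (7B)
16..48  src  (32B, 8-aligned)
48..52  payload_len  (4B, 4-aligned)
52..78  dst  (26B, 2-aligned)
78..80  proto  (2B, 2-aligned)
80..93  ttl  (13B, 1-aligned)
93..96  -- padding (3B)
96..100  window  (4B, 4-aligned)
100..104  -- tail padding (4B)
sizeof = 104, alignof = 8
array of 13: 13 × 104 = 1352

1352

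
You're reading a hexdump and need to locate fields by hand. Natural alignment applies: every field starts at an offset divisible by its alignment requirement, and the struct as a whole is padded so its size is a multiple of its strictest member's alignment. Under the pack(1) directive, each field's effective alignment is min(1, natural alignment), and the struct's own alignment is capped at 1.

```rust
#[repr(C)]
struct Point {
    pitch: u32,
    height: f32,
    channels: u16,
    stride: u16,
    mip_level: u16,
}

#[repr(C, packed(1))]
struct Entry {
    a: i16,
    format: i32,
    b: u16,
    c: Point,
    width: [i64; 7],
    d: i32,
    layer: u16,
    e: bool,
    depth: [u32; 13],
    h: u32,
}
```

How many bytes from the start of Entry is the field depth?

87

Point: 0..4  pitch  (4B, 4-aligned); 4..8  height  (4B, 4-aligned); 8..10  channels  (2B, 2-aligned); 10..12  stride  (2B, 2-aligned); 12..14  mip_level  (2B, 2-aligned); 14..16  -- tail padding (2B); sizeof = 16, alignof = 4
0..2  a  (2B, 1-aligned)
2..6  format  (4B, 1-aligned)
6..8  b  (2B, 1-aligned)
8..24  c  (16B, 1-aligned)
24..80  width  (56B, 1-aligned)
80..84  d  (4B, 1-aligned)
84..86  layer  (2B, 1-aligned)
86..87  e  (1B, 1-aligned)
87..139  depth  (52B, 1-aligned)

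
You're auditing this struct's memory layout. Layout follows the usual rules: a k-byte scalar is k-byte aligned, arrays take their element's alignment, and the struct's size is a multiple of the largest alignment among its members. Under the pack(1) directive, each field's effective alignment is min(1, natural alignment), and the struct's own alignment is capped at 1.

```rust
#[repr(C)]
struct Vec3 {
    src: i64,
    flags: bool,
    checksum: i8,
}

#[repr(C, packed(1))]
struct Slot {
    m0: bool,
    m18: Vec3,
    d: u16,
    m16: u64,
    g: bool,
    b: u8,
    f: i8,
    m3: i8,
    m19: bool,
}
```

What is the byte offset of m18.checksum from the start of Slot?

Vec3: 0..8  src  (8B, 8-aligned); 8..9  flags  (1B, 1-aligned); 9..10  checksum  (1B, 1-aligned); 10..16  -- tail padding (6B); sizeof = 16, alignof = 8
0..1  m0  (1B, 1-aligned)
1..17  m18  (16B, 1-aligned)
within Vec3: checksum at 9
1 + 9 = 10

10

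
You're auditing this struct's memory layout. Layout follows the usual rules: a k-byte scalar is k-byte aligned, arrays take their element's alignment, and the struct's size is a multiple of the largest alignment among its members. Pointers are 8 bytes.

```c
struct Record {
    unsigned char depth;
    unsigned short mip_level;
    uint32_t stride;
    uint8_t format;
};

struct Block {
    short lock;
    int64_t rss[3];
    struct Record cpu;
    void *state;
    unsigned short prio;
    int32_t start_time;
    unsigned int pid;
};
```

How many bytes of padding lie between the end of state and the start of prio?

Record: 0..1  depth  (1B, 1-aligned); 1..2  -- padding (1B); 2..4  mip_level  (2B, 2-aligned); 4..8  stride  (4B, 4-aligned); 8..9  format  (1B, 1-aligned); 9..12  -- tail padding (3B); sizeof = 12, alignof = 4
0..2  lock  (2B, 2-aligned)
2..8  -- padding (6B)
8..32  rss  (24B, 8-aligned)
32..44  cpu  (12B, 4-aligned)
44..48  -- padding (4B)
48..56  state  (8B, 8-aligned)
56..58  prio  (2B, 2-aligned)

0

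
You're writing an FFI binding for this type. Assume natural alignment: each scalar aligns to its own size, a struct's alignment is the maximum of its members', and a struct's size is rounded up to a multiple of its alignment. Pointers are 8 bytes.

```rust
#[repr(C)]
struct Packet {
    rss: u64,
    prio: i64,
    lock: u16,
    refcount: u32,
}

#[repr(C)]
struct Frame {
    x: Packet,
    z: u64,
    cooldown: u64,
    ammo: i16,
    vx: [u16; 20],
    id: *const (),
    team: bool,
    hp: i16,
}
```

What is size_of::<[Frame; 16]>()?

Packet: @0: rss [8B, align 8] → 8; @8: prio [8B, align 8] → 16; @16: lock [2B, align 2] → 18; +2 pad (align 4); @20: refcount [4B, align 4] → 24; size 24, align 8
@0: x [24B, align 8] → 24
@24: z [8B, align 8] → 32
@32: cooldown [8B, align 8] → 40
@40: ammo [2B, align 2] → 42
@42: vx [40B, align 2] → 82
+6 pad (align 8)
@88: id [8B, align 8] → 96
@96: team [1B, align 1] → 97
+1 pad (align 2)
@98: hp [2B, align 2] → 100
+4 tail pad (align 8)
size 104, align 8
array of 16: 16 × 104 = 1664

1664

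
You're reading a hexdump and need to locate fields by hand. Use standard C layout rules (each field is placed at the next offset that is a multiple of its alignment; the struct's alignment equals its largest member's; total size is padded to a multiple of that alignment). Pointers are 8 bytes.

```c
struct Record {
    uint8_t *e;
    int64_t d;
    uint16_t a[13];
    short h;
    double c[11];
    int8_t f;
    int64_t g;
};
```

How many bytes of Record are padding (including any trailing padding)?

11

e at 0 (size 8, align 8) → ends 8
d at 8 (size 8, align 8) → ends 16
a at 16 (size 26, align 2) → ends 42
h at 42 (size 2, align 2) → ends 44
pad 4 to align 8 for c
c at 48 (size 88, align 8) → ends 136
f at 136 (size 1, align 1) → ends 137
pad 7 to align 8 for g
g at 144 (size 8, align 8) → ends 152
total 152 bytes, alignment 8
data bytes 141, size 152 → padding 11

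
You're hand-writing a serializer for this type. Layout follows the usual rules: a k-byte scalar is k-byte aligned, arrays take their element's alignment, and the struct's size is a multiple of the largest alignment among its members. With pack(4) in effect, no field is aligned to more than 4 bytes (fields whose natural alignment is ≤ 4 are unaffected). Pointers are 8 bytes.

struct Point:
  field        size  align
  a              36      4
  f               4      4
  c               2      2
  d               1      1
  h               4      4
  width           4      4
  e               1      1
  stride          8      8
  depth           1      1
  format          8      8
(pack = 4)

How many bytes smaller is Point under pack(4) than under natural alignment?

natural layout:
  @0: a [36B, align 4] → 36
  @36: f [4B, align 4] → 40
  @40: c [2B, align 2] → 42
  @42: d [1B, align 1] → 43
  +1 pad (align 4)
  @44: h [4B, align 4] → 48
  @48: width [4B, align 4] → 52
  @52: e [1B, align 1] → 53
  +3 pad (align 8)
  @56: stride [8B, align 8] → 64
  @64: depth [1B, align 1] → 65
  +7 pad (align 8)
  @72: format [8B, align 8] → 80
  size 80, align 8
packed(4) layout:
  @0: a [36B, align 4] → 36
  @36: f [4B, align 4] → 40
  @40: c [2B, align 2] → 42
  @42: d [1B, align 1] → 43
  +1 pad (align 4)
  @44: h [4B, align 4] → 48
  @48: width [4B, align 4] → 52
  @52: e [1B, align 1] → 53
  +3 pad (align 4)
  @56: stride [8B, align 4] → 64
  @64: depth [1B, align 1] → 65
  +3 pad (align 4)
  @68: format [8B, align 4] → 76
  size 76, align 4
80 − 76 = 4

4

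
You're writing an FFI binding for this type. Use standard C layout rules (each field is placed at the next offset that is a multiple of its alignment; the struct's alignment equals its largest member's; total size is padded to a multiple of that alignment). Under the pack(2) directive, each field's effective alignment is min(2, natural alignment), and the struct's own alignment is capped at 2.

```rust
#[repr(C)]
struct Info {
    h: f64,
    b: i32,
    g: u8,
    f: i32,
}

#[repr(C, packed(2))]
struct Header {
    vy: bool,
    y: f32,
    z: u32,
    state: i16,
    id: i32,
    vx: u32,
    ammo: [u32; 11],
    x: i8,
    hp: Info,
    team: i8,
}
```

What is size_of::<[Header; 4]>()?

368

Info: @0: h [8B, align 8] → 8; @8: b [4B, align 4] → 12; @12: g [1B, align 1] → 13; +3 pad (align 4); @16: f [4B, align 4] → 20; +4 tail pad (align 8); size 24, align 8
@0: vy [1B, align 1] → 1
+1 pad (align 2)
@2: y [4B, align 2] → 6
@6: z [4B, align 2] → 10
@10: state [2B, align 2] → 12
@12: id [4B, align 2] → 16
@16: vx [4B, align 2] → 20
@20: ammo [44B, align 2] → 64
@64: x [1B, align 1] → 65
+1 pad (align 2)
@66: hp [24B, align 2] → 90
@90: team [1B, align 1] → 91
+1 tail pad (align 2)
size 92, align 2
array of 4: 4 × 92 = 368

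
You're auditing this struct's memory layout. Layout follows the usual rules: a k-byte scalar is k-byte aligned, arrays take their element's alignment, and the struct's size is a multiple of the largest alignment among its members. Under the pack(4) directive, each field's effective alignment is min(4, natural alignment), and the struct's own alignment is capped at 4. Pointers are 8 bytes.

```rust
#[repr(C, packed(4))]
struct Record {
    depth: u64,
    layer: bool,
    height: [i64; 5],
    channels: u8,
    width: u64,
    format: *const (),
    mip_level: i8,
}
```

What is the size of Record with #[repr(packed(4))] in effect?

0..8  depth  (8B, 4-aligned)
8..9  layer  (1B, 1-aligned)
9..12  -- padding (3B)
12..52  height  (40B, 4-aligned)
52..53  channels  (1B, 1-aligned)
53..56  -- padding (3B)
56..64  width  (8B, 4-aligned)
64..72  format  (8B, 4-aligned)
72..73  mip_level  (1B, 1-aligned)
73..76  -- tail padding (3B)
sizeof = 76, alignof = 4

76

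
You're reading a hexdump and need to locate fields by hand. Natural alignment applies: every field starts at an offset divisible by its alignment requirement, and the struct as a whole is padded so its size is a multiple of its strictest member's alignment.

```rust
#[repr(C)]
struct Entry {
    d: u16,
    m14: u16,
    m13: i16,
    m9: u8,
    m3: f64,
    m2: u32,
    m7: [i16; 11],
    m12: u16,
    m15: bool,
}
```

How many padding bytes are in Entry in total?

4

0..2  d  (2B, 2-aligned)
2..4  m14  (2B, 2-aligned)
4..6  m13  (2B, 2-aligned)
6..7  m9  (1B, 1-aligned)
7..8  -- padding (1B)
8..16  m3  (8B, 8-aligned)
16..20  m2  (4B, 4-aligned)
20..42  m7  (22B, 2-aligned)
42..44  m12  (2B, 2-aligned)
44..45  m15  (1B, 1-aligned)
45..48  -- tail padding (3B)
sizeof = 48, alignof = 8
data bytes 44, size 48 → padding 4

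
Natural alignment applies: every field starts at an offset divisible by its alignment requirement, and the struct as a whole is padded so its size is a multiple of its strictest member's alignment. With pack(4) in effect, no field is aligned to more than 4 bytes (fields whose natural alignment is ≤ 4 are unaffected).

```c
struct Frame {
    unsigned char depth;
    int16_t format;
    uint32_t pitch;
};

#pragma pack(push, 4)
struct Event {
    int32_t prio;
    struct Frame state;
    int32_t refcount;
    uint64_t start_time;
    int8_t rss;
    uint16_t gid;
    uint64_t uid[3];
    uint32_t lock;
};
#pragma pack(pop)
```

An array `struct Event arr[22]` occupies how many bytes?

Frame: depth at 0 (size 1, align 1) → ends 1; pad 1 to align 2 for format; format at 2 (size 2, align 2) → ends 4; pitch at 4 (size 4, align 4) → ends 8; total 8 bytes, alignment 4
prio at 0 (size 4, align 4) → ends 4
state at 4 (size 8, align 4) → ends 12
refcount at 12 (size 4, align 4) → ends 16
start_time at 16 (size 8, align 4) → ends 24
rss at 24 (size 1, align 1) → ends 25
pad 1 to align 2 for gid
gid at 26 (size 2, align 2) → ends 28
uid at 28 (size 24, align 4) → ends 52
lock at 52 (size 4, align 4) → ends 56
total 56 bytes, alignment 4
array of 22: 22 × 56 = 1232

1232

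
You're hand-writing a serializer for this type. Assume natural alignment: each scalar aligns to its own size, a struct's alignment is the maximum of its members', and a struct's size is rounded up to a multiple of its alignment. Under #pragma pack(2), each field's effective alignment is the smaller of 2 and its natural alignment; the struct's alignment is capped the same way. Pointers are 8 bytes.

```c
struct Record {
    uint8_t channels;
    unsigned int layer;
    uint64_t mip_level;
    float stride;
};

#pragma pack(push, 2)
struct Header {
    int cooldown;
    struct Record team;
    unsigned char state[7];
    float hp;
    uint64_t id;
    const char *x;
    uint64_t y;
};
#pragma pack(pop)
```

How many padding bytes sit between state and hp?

1

Record: 0..1  channels  (1B, 1-aligned); 1..4  -- padding (3B); 4..8  layer  (4B, 4-aligned); 8..16  mip_level  (8B, 8-aligned); 16..20  stride  (4B, 4-aligned); 20..24  -- tail padding (4B); sizeof = 24, alignof = 8
0..4  cooldown  (4B, 2-aligned)
4..28  team  (24B, 2-aligned)
28..35  state  (7B, 1-aligned)
35..36  -- padding (1B)
36..40  hp  (4B, 2-aligned)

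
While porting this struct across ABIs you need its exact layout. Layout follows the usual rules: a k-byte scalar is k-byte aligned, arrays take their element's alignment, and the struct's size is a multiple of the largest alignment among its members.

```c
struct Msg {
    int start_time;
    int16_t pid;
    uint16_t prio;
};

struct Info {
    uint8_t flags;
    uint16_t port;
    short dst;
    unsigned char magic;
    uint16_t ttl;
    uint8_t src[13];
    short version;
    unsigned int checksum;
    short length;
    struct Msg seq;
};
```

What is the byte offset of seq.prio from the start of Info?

Msg: start_time at 0 (size 4, align 4) → ends 4; pid at 4 (size 2, align 2) → ends 6; prio at 6 (size 2, align 2) → ends 8; total 8 bytes, alignment 4
flags at 0 (size 1, align 1) → ends 1
pad 1 to align 2 for port
port at 2 (size 2, align 2) → ends 4
dst at 4 (size 2, align 2) → ends 6
magic at 6 (size 1, align 1) → ends 7
pad 1 to align 2 for ttl
ttl at 8 (size 2, align 2) → ends 10
src at 10 (size 13, align 1) → ends 23
pad 1 to align 2 for version
version at 24 (size 2, align 2) → ends 26
pad 2 to align 4 for checksum
checksum at 28 (size 4, align 4) → ends 32
length at 32 (size 2, align 2) → ends 34
pad 2 to align 4 for seq
seq at 36 (size 8, align 4) → ends 44
within Msg: prio at 6
36 + 6 = 42

42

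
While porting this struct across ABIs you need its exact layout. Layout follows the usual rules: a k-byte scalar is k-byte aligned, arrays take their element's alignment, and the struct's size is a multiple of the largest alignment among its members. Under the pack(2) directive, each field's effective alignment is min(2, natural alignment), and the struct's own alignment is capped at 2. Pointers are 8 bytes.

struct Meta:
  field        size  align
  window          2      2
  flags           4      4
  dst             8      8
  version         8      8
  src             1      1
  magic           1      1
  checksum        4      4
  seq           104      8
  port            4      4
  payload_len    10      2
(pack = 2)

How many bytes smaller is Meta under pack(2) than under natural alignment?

6

natural layout:
  @0: window [2B, align 2] → 2
  +2 pad (align 4)
  @4: flags [4B, align 4] → 8
  @8: dst [8B, align 8] → 16
  @16: version [8B, align 8] → 24
  @24: src [1B, align 1] → 25
  @25: magic [1B, align 1] → 26
  +2 pad (align 4)
  @28: checksum [4B, align 4] → 32
  @32: seq [104B, align 8] → 136
  @136: port [4B, align 4] → 140
  @140: payload_len [10B, align 2] → 150
  +2 tail pad (align 8)
  size 152, align 8
packed(2) layout:
  @0: window [2B, align 2] → 2
  @2: flags [4B, align 2] → 6
  @6: dst [8B, align 2] → 14
  @14: version [8B, align 2] → 22
  @22: src [1B, align 1] → 23
  @23: magic [1B, align 1] → 24
  @24: checksum [4B, align 2] → 28
  @28: seq [104B, align 2] → 132
  @132: port [4B, align 2] → 136
  @136: payload_len [10B, align 2] → 146
  size 146, align 2
152 − 146 = 6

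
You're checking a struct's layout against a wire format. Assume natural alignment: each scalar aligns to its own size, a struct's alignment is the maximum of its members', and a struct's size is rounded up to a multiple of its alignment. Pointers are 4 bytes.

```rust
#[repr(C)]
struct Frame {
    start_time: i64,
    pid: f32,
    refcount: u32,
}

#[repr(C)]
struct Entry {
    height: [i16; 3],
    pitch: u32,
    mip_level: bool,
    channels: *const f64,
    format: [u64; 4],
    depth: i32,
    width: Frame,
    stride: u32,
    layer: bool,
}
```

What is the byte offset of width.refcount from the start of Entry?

76

Frame: @0: start_time [8B, align 8] → 8; @8: pid [4B, align 4] → 12; @12: refcount [4B, align 4] → 16; size 16, align 8
@0: height [6B, align 2] → 6
+2 pad (align 4)
@8: pitch [4B, align 4] → 12
@12: mip_level [1B, align 1] → 13
+3 pad (align 4)
@16: channels [4B, align 4] → 20
+4 pad (align 8)
@24: format [32B, align 8] → 56
@56: depth [4B, align 4] → 60
+4 pad (align 8)
@64: width [16B, align 8] → 80
within Frame: refcount at 12
64 + 12 = 76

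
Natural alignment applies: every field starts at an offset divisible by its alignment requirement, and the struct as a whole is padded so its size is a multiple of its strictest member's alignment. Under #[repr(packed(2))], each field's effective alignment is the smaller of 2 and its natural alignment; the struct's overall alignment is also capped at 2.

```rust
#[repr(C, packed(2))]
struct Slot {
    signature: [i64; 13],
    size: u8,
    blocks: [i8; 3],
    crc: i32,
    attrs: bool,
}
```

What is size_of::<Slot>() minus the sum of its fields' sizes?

1

0..104  signature  (104B, 2-aligned)
104..105  size  (1B, 1-aligned)
105..108  blocks  (3B, 1-aligned)
108..112  crc  (4B, 2-aligned)
112..113  attrs  (1B, 1-aligned)
113..114  -- tail padding (1B)
sizeof = 114, alignof = 2
data bytes 113, size 114 → padding 1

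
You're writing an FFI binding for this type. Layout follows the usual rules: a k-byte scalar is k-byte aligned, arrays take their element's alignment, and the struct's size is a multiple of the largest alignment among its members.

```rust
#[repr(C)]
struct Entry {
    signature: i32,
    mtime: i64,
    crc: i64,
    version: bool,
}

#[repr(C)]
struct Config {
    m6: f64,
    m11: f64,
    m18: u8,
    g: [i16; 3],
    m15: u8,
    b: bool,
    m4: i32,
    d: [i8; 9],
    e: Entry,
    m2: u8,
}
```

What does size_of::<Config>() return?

Entry: signature at 0 (size 4, align 4) → ends 4; pad 4 to align 8 for mtime; mtime at 8 (size 8, align 8) → ends 16; crc at 16 (size 8, align 8) → ends 24; version at 24 (size 1, align 1) → ends 25; tail pad 7 to reach multiple of 8; total 32 bytes, alignment 8
m6 at 0 (size 8, align 8) → ends 8
m11 at 8 (size 8, align 8) → ends 16
m18 at 16 (size 1, align 1) → ends 17
pad 1 to align 2 for g
g at 18 (size 6, align 2) → ends 24
m15 at 24 (size 1, align 1) → ends 25
b at 25 (size 1, align 1) → ends 26
pad 2 to align 4 for m4
m4 at 28 (size 4, align 4) → ends 32
d at 32 (size 9, align 1) → ends 41
pad 7 to align 8 for e
e at 48 (size 32, align 8) → ends 80
m2 at 80 (size 1, align 1) → ends 81
tail pad 7 to reach multiple of 8
total 88 bytes, alignment 8

88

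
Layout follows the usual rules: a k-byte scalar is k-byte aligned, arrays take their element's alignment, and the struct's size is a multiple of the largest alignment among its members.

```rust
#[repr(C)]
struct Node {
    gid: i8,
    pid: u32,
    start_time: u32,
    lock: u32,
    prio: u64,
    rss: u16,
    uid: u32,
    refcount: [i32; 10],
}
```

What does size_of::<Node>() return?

0..1  gid  (1B, 1-aligned)
1..4  -- padding (3B)
4..8  pid  (4B, 4-aligned)
8..12  start_time  (4B, 4-aligned)
12..16  lock  (4B, 4-aligned)
16..24  prio  (8B, 8-aligned)
24..26  rss  (2B, 2-aligned)
26..28  -- padding (2B)
28..32  uid  (4B, 4-aligned)
32..72  refcount  (40B, 4-aligned)
sizeof = 72, alignof = 8

72 bytes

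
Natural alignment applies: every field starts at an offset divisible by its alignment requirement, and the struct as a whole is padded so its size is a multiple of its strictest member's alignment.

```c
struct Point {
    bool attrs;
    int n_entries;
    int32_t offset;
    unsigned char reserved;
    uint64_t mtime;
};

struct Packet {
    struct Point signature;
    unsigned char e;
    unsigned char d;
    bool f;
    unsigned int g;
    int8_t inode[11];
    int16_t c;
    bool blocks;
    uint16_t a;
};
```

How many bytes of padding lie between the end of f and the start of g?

1

Point: 0..1  attrs  (1B, 1-aligned); 1..4  -- padding (3B); 4..8  n_entries  (4B, 4-aligned); 8..12  offset  (4B, 4-aligned); 12..13  reserved  (1B, 1-aligned); 13..16  -- padding (3B); 16..24  mtime  (8B, 8-aligned); sizeof = 24, alignof = 8
0..24  signature  (24B, 8-aligned)
24..25  e  (1B, 1-aligned)
25..26  d  (1B, 1-aligned)
26..27  f  (1B, 1-aligned)
27..28  -- padding (1B)
28..32  g  (4B, 4-aligned)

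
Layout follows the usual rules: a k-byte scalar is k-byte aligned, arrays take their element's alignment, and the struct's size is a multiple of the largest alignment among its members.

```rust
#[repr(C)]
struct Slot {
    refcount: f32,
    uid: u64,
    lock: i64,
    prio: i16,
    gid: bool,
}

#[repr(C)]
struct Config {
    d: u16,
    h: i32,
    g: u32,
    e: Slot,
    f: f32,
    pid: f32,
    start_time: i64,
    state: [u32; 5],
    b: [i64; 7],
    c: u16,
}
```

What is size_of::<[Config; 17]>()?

2584

Slot: refcount at 0 (size 4, align 4) → ends 4; pad 4 to align 8 for uid; uid at 8 (size 8, align 8) → ends 16; lock at 16 (size 8, align 8) → ends 24; prio at 24 (size 2, align 2) → ends 26; gid at 26 (size 1, align 1) → ends 27; tail pad 5 to reach multiple of 8; total 32 bytes, alignment 8
d at 0 (size 2, align 2) → ends 2
pad 2 to align 4 for h
h at 4 (size 4, align 4) → ends 8
g at 8 (size 4, align 4) → ends 12
pad 4 to align 8 for e
e at 16 (size 32, align 8) → ends 48
f at 48 (size 4, align 4) → ends 52
pid at 52 (size 4, align 4) → ends 56
start_time at 56 (size 8, align 8) → ends 64
state at 64 (size 20, align 4) → ends 84
pad 4 to align 8 for b
b at 88 (size 56, align 8) → ends 144
c at 144 (size 2, align 2) → ends 146
tail pad 6 to reach multiple of 8
total 152 bytes, alignment 8
array of 17: 17 × 152 = 2584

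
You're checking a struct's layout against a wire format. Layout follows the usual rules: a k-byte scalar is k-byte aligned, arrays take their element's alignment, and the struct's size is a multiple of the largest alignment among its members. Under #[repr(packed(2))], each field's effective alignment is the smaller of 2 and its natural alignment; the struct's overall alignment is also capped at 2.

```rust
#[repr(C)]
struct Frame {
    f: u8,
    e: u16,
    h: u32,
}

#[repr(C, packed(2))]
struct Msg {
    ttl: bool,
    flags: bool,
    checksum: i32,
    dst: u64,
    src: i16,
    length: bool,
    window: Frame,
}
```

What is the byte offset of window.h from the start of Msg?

Frame: f at 0 (size 1, align 1) → ends 1; pad 1 to align 2 for e; e at 2 (size 2, align 2) → ends 4; h at 4 (size 4, align 4) → ends 8; total 8 bytes, alignment 4
ttl at 0 (size 1, align 1) → ends 1
flags at 1 (size 1, align 1) → ends 2
checksum at 2 (size 4, align 2) → ends 6
dst at 6 (size 8, align 2) → ends 14
src at 14 (size 2, align 2) → ends 16
length at 16 (size 1, align 1) → ends 17
pad 1 to align 2 for window
window at 18 (size 8, align 2) → ends 26
within Frame: h at 4
18 + 4 = 22

22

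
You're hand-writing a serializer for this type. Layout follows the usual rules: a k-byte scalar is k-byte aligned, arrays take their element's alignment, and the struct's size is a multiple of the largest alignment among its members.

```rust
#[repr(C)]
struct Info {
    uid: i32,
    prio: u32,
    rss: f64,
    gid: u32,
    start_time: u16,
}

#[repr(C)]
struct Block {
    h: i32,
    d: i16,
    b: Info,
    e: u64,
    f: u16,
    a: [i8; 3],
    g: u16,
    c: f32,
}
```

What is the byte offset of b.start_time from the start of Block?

28

Info: uid at 0 (size 4, align 4) → ends 4; prio at 4 (size 4, align 4) → ends 8; rss at 8 (size 8, align 8) → ends 16; gid at 16 (size 4, align 4) → ends 20; start_time at 20 (size 2, align 2) → ends 22; tail pad 2 to reach multiple of 8; total 24 bytes, alignment 8
h at 0 (size 4, align 4) → ends 4
d at 4 (size 2, align 2) → ends 6
pad 2 to align 8 for b
b at 8 (size 24, align 8) → ends 32
within Info: start_time at 20
8 + 20 = 28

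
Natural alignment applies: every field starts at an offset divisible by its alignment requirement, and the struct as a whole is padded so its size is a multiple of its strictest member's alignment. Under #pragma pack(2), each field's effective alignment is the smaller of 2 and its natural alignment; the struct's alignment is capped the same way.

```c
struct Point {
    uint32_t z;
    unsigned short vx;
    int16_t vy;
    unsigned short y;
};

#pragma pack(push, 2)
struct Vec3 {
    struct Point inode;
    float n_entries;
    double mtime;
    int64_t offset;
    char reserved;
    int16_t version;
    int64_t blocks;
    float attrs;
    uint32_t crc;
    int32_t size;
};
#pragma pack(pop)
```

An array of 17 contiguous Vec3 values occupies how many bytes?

Point: z at 0 (size 4, align 4) → ends 4; vx at 4 (size 2, align 2) → ends 6; vy at 6 (size 2, align 2) → ends 8; y at 8 (size 2, align 2) → ends 10; tail pad 2 to reach multiple of 4; total 12 bytes, alignment 4
inode at 0 (size 12, align 2) → ends 12
n_entries at 12 (size 4, align 2) → ends 16
mtime at 16 (size 8, align 2) → ends 24
offset at 24 (size 8, align 2) → ends 32
reserved at 32 (size 1, align 1) → ends 33
pad 1 to align 2 for version
version at 34 (size 2, align 2) → ends 36
blocks at 36 (size 8, align 2) → ends 44
attrs at 44 (size 4, align 2) → ends 48
crc at 48 (size 4, align 2) → ends 52
size at 52 (size 4, align 2) → ends 56
total 56 bytes, alignment 2
array of 17: 17 × 56 = 952

952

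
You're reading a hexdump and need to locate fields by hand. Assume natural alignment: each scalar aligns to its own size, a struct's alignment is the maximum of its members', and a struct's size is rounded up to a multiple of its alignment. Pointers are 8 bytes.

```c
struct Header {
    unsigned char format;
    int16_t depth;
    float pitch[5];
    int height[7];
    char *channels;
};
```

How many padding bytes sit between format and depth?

1

@0: format [1B, align 1] → 1
+1 pad (align 2)
@2: depth [2B, align 2] → 4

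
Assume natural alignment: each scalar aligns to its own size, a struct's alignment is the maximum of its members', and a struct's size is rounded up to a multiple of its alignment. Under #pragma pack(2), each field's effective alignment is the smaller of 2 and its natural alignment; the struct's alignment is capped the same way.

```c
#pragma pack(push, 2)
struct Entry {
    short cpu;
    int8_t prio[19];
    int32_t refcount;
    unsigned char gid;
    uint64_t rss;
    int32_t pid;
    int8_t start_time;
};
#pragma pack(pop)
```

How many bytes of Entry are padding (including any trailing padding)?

0..2  cpu  (2B, 2-aligned)
2..21  prio  (19B, 1-aligned)
21..22  -- padding (1B)
22..26  refcount  (4B, 2-aligned)
26..27  gid  (1B, 1-aligned)
27..28  -- padding (1B)
28..36  rss  (8B, 2-aligned)
36..40  pid  (4B, 2-aligned)
40..41  start_time  (1B, 1-aligned)
41..42  -- tail padding (1B)
sizeof = 42, alignof = 2
data bytes 39, size 42 → padding 3

3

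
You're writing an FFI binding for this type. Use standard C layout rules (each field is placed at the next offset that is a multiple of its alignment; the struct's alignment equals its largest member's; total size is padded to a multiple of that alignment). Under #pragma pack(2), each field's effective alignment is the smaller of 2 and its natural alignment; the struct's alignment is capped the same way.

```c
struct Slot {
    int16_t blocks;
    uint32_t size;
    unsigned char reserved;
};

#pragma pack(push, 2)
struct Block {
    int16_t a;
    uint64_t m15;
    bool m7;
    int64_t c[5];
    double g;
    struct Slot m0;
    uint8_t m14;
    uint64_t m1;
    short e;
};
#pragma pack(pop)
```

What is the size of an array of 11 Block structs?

924

Slot: blocks at 0 (size 2, align 2) → ends 2; pad 2 to align 4 for size; size at 4 (size 4, align 4) → ends 8; reserved at 8 (size 1, align 1) → ends 9; tail pad 3 to reach multiple of 4; total 12 bytes, alignment 4
a at 0 (size 2, align 2) → ends 2
m15 at 2 (size 8, align 2) → ends 10
m7 at 10 (size 1, align 1) → ends 11
pad 1 to align 2 for c
c at 12 (size 40, align 2) → ends 52
g at 52 (size 8, align 2) → ends 60
m0 at 60 (size 12, align 2) → ends 72
m14 at 72 (size 1, align 1) → ends 73
pad 1 to align 2 for m1
m1 at 74 (size 8, align 2) → ends 82
e at 82 (size 2, align 2) → ends 84
total 84 bytes, alignment 2
array of 11: 11 × 84 = 924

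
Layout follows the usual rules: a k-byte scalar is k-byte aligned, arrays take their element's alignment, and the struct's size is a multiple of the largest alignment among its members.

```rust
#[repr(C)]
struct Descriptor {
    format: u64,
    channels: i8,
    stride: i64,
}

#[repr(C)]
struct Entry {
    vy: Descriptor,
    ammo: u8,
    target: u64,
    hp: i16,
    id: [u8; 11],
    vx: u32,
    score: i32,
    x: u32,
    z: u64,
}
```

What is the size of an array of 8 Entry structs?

640

Descriptor: 0..8  format  (8B, 8-aligned); 8..9  channels  (1B, 1-aligned); 9..16  -- padding (7B); 16..24  stride  (8B, 8-aligned); sizeof = 24, alignof = 8
0..24  vy  (24B, 8-aligned)
24..25  ammo  (1B, 1-aligned)
25..32  -- padding (7B)
32..40  target  (8B, 8-aligned)
40..42  hp  (2B, 2-aligned)
42..53  id  (11B, 1-aligned)
53..56  -- padding (3B)
56..60  vx  (4B, 4-aligned)
60..64  score  (4B, 4-aligned)
64..68  x  (4B, 4-aligned)
68..72  -- padding (4B)
72..80  z  (8B, 8-aligned)
sizeof = 80, alignof = 8
array of 8: 8 × 80 = 640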